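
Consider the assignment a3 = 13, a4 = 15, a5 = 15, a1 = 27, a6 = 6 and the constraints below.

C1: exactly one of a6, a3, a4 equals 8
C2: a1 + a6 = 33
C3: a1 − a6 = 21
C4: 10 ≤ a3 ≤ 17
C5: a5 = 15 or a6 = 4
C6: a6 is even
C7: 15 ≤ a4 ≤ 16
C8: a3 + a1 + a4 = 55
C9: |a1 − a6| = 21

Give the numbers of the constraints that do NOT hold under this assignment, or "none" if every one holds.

C1: a6=6, a3=13, a4=15; 0 of them equal 8, not exactly one — fails.
C2: a1 + a6 = 27 + 6 = 33 — holds.
C3: a1 − a6 = 27 − 6 = 21 — holds.
C4: a3 = 13 lies in [10, 17] — holds.
C5: a5 = 15 = 15 (first disjunct) — holds.
C6: a6 = 6 is even — holds.
C7: a4 = 15 lies in [15, 16] — holds.
C8: a3 + a1 + a4 = 13 + 27 + 15 = 55 — holds.
C9: |27 − 6| = 21 — holds.

No — constraint 1 is not satisfied.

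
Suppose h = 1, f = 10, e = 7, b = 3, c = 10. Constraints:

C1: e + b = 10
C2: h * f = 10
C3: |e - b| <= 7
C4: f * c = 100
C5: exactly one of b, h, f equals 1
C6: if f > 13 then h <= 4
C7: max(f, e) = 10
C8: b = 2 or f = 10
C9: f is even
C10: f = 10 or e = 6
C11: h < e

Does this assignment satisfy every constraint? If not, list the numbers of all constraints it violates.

Yes — all constraints hold.

C1: e + b = 7 + 3 = 10 — holds.
C2: h * f = 1 * 10 = 10 — holds.
C3: |7 - 3| = 4; 4 ≤ 7 — holds.
C4: f * c = 10 * 10 = 100 — holds.
C5: b=3, h=1, f=10; 1 of them equals 1 — holds.
C6: f = 10, not > 13; antecedent false, conditional vacuously true — holds.
C7: max(10, 7) = 10 — holds.
C8: b = 3 ≠ 2, but f = 10 = 10 (second disjunct) — holds.
C9: f = 10 is even — holds.
C10: f = 10 = 10 (first disjunct) — holds.
C11: h = 1, e = 7; 1 < 7 — holds.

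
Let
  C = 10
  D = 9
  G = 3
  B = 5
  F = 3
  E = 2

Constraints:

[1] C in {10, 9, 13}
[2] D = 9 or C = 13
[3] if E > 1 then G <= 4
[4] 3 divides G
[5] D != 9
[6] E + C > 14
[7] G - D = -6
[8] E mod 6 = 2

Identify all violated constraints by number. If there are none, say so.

Constraints 5 and 6 do not hold.

[1] C = 10 is in {10, 9, 13} — OK.
[2] D = 9 = 9 (first disjunct) — OK.
[3] E = 2 > 1, so we need G ≤ 4; G = 3 ≤ 4 — OK.
[4] 3 / 3 = 1, so 3 divides 3 — OK.
[5] D = 9, but 9 is required to differ — violated.
[6] E + C = 2 + 10 = 12; 12 ≤ 14, bound 14 not met — violated.
[7] G - D = 3 - 9 = -6 — OK.
[8] 2 mod 6 = 2 — OK.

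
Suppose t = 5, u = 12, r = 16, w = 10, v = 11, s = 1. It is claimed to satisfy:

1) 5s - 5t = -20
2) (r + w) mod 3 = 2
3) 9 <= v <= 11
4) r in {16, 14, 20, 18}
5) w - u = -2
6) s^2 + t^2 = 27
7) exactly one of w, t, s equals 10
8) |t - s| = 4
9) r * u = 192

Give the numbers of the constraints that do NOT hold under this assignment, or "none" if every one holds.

Constraint 6 does not hold.

1) 5s - 5t = 5(1) - 5(5) = -20 — holds.
2) r + w = 26; 26 mod 3 = 2 — holds.
3) v = 11 lies in [9, 11] — holds.
4) r = 16 is in {16, 14, 20, 18} — holds.
5) w - u = 10 - 12 = -2 — holds.
6) s^2 + t^2 = 1^2 + 5^2 = 1 + 25 = 26, not 27 — fails.
7) w=10, t=5, s=1; 1 of them equals 10 — holds.
8) |5 - 1| = 4 — holds.
9) r * u = 16 * 12 = 192 — holds.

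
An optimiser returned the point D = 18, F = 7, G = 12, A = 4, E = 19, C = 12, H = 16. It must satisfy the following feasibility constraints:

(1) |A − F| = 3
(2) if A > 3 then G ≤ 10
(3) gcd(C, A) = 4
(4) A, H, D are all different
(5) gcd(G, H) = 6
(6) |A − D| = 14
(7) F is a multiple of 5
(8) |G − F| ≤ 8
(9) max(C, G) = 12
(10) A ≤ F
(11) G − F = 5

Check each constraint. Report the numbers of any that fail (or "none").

(1) |4 − 7| = 3 — OK.
(2) A = 4 > 3, so we need G ≤ 10; but G = 12 > 10 — violated.
(3) gcd(12, 4) = 4 — OK.
(4) values 4, 16, 18 are pairwise distinct — OK.
(5) gcd(12, 16) = 4, not 6 — violated.
(6) |4 − 18| = 14 — OK.
(7) 7 = 5×1 + 2, so 5 does not divide 7 — violated.
(8) |12 − 7| = 5; 5 ≤ 8 — OK.
(9) max(12, 12) = 12 — OK.
(10) A = 4, F = 7; 4 ≤ 7 — OK.
(11) G − F = 12 − 7 = 5 — OK.

Constraints 2, 5, and 7 do not hold.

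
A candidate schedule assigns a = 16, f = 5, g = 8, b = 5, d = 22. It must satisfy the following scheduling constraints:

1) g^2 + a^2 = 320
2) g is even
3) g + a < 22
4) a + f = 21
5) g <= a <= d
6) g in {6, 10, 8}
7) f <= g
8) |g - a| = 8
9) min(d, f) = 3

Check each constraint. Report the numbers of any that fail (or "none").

The assignment fails constraints 3 and 9.

1) g^2 + a^2 = 8^2 + 16^2 = 64 + 256 = 320 — holds.
2) g = 8 is even — holds.
3) g + a = 8 + 16 = 24; 24 ≥ 22, bound 22 not met — does not hold.
4) a + f = 16 + 5 = 21 — holds.
5) values 8 <= 16 <= 22 — holds.
6) g = 8 is in {6, 10, 8} — holds.
7) f = 5, g = 8; 5 ≤ 8 — holds.
8) |8 - 16| = 8 — holds.
9) min(22, 5) = 5, not 3 — does not hold.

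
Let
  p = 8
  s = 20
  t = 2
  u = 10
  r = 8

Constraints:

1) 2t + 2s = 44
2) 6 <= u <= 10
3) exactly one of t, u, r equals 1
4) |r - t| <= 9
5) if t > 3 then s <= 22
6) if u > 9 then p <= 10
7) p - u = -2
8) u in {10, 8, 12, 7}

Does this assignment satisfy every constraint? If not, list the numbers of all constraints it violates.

1) 2t + 2s = 2(2) + 2(20) = 44  yes
2) u = 10 lies in [6, 10]  yes
3) t=2, u=10, r=8; 0 of them equal 1, not exactly one  no
4) |8 - 2| = 6; 6 ≤ 9  yes
5) t = 2, not > 3; antecedent false, conditional vacuously true  yes
6) u = 10 > 9, so we need p ≤ 10; p = 8 ≤ 10  yes
7) p - u = 8 - 10 = -2  yes
8) u = 10 is in {10, 8, 12, 7}  yes

No — constraint 3 is not satisfied.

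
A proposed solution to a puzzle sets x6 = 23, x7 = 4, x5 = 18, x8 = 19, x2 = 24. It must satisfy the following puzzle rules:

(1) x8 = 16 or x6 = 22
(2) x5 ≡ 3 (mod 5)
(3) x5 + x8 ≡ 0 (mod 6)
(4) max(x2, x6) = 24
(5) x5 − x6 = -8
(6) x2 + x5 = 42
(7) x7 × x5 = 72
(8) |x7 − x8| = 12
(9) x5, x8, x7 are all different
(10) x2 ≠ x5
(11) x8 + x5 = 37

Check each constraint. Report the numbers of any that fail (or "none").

Constraints 1, 3, 5, and 8 are violated.

(1) x8 = 19 ≠ 16 and x6 = 23 ≠ 22; both disjuncts false  fails
(2) 18 mod 5 = 3  holds
(3) x5 + x8 = 37; 37 mod 6 = 1, not 0  fails
(4) max(24, 23) = 24  holds
(5) x5 − x6 = 18 − 23 = -5, not -8  fails
(6) x2 + x5 = 24 + 18 = 42  holds
(7) x7 × x5 = 4 × 18 = 72  holds
(8) |4 − 19| = 15, not 12  fails
(9) values 18, 19, 4 are pairwise distinct  holds
(10) x2 = 24, x5 = 18; distinct  holds
(11) x8 + x5 = 19 + 18 = 37  holds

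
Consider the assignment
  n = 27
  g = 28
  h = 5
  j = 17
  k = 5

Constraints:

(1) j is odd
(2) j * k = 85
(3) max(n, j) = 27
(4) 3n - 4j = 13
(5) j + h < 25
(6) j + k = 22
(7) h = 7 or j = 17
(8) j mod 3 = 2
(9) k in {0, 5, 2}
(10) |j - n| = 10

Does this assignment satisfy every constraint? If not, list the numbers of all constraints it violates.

(1) j = 17 is odd  yes
(2) j * k = 17 * 5 = 85  yes
(3) max(27, 17) = 27  yes
(4) 3n - 4j = 3(27) - 4(17) = 13  yes
(5) j + h = 17 + 5 = 22; 22 < 25  yes
(6) j + k = 17 + 5 = 22  yes
(7) h = 5 ≠ 7, but j = 17 = 17 (second disjunct)  yes
(8) 17 mod 3 = 2  yes
(9) k = 5 is in {0, 5, 2}  yes
(10) |17 - 27| = 10  yes

All constraints are satisfied.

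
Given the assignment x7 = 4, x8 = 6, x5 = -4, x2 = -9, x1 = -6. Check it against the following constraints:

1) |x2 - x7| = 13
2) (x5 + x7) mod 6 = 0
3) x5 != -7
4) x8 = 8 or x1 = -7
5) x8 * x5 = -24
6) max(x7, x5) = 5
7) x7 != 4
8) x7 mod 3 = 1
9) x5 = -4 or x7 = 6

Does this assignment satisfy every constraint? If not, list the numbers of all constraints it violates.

No — constraints 4, 6, 7 are not satisfied.

1) |-9 - 4| = 13 — holds.
2) x5 + x7 = 0; 0 mod 6 = 0 — holds.
3) x5 = -4, and -4 ≠ -7 — holds.
4) x8 = 6 ≠ 8 and x1 = -6 ≠ -7; both disjuncts false — does not hold.
5) x8 * x5 = 6 * (-4) = -24 — holds.
6) max(4, -4) = 4, not 5 — does not hold.
7) x7 = 4, but 4 is required to differ — does not hold.
8) 4 mod 3 = 1 — holds.
9) x5 = -4 = -4 (first disjunct) — holds.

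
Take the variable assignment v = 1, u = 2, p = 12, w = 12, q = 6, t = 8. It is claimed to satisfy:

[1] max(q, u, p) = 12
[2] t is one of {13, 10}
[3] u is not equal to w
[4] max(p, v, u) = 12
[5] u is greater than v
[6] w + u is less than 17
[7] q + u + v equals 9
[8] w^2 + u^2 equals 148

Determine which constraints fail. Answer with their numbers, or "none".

[1] max(6, 2, 12) = 12  true
[2] t = 8 is not in {13, 10}  false
[3] u = 2, w = 12; distinct  true
[4] max(12, 1, 2) = 12  true
[5] u = 2, v = 1; 2 > 1  true
[6] w + u = 12 + 2 = 14; 14 < 17  true
[7] q + u + v = 6 + 2 + 1 = 9  true
[8] w^2 + u^2 = 12^2 + 2^2 = 144 + 4 = 148  true

No — constraint 2 is not satisfied.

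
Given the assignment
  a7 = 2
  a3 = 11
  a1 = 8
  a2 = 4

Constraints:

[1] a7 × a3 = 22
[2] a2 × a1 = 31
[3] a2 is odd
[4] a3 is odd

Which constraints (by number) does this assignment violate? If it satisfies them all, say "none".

The assignment fails constraints 2 and 3.

[1] a7 × a3 = 2 × 11 = 22 — satisfied.
[2] a2 × a1 = 4 × 8 = 32, not 31 — violated.
[3] a2 = 4 is even — violated.
[4] a3 = 11 is odd — satisfied.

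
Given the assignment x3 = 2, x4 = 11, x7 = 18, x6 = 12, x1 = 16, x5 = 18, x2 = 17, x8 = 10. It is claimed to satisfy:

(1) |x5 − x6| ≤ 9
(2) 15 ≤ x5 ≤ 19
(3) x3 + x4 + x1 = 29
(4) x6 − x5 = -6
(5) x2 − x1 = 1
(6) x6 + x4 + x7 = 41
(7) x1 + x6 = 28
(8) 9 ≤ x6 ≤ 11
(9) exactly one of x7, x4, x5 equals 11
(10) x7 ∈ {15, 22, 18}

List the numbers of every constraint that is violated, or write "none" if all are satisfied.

(1) |18 − 12| = 6; 6 ≤ 9 — holds.
(2) x5 = 18 lies in [15, 19] — holds.
(3) x3 + x4 + x1 = 2 + 11 + 16 = 29 — holds.
(4) x6 − x5 = 12 − 18 = -6 — holds.
(5) x2 − x1 = 17 − 16 = 1 — holds.
(6) x6 + x4 + x7 = 12 + 11 + 18 = 41 — holds.
(7) x1 + x6 = 16 + 12 = 28 — holds.
(8) x6 = 12 is outside [9, 11] — fails.
(9) x7=18, x4=11, x5=18; 1 of them equals 11 — holds.
(10) x7 = 18 is in {15, 22, 18} — holds.

No — constraint 8 is not satisfied.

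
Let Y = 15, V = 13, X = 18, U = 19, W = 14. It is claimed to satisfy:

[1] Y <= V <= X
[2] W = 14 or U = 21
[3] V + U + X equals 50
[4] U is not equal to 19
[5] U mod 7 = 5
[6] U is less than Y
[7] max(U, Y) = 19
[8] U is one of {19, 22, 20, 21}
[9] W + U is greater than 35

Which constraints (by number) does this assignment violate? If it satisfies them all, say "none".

[1] values 15, 13, 18; Y = 15 is not <= V = 13  ✗
[2] W = 14 = 14 (first disjunct)  ✓
[3] V + U + X = 13 + 19 + 18 = 50  ✓
[4] U = 19, but 19 is required to differ  ✗
[5] 19 mod 7 = 5  ✓
[6] U = 19, Y = 15; 19 ≥ 15 (want <)  ✗
[7] max(19, 15) = 19  ✓
[8] U = 19 is in {19, 22, 20, 21}  ✓
[9] W + U = 14 + 19 = 33; 33 ≤ 35, bound 35 not met  ✗

Violated: 1, 4, 6, and 9.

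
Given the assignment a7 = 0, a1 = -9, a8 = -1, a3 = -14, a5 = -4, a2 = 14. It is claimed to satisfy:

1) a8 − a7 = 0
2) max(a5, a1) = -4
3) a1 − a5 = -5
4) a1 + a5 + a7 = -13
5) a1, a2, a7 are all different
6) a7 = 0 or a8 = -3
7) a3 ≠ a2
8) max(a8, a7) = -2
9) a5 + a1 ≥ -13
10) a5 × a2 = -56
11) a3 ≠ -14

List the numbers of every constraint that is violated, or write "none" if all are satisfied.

1) a8 − a7 = -1 − 0 = -1, not 0 — fails.
2) max(-4, -9) = -4 — holds.
3) a1 − a5 = -9 − (-4) = -5 — holds.
4) a1 + a5 + a7 = -9 + (-4) + 0 = -13 — holds.
5) values -9, 14, 0 are pairwise distinct — holds.
6) a7 = 0 = 0 (first disjunct) — holds.
7) a3 = -14, a2 = 14; distinct — holds.
8) max(-1, 0) = 0, not -2 — fails.
9) a5 + a1 = -4 + (-9) = -13; -13 ≥ -13 — holds.
10) a5 × a2 = -4 × 14 = -56 — holds.
11) a3 = -14, but -14 is required to differ — fails.

Constraints 1, 8, and 11 are violated.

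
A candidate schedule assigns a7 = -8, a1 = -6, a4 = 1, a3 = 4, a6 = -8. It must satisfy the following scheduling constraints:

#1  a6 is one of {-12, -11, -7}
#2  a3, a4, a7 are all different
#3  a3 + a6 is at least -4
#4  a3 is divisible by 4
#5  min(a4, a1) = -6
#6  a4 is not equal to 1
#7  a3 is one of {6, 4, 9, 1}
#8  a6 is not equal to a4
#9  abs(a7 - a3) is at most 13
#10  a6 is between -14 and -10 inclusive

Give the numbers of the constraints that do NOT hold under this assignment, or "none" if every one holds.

#1 a6 = -8 is not in {-12, -11, -7} — violated.
#2 values 4, 1, -8 are pairwise distinct — satisfied.
#3 a3 + a6 = 4 + (-8) = -4; -4 ≥ -4 — satisfied.
#4 4 / 4 = 1, so 4 divides 4 — satisfied.
#5 min(1, -6) = -6 — satisfied.
#6 a4 = 1, but 1 is required to differ — violated.
#7 a3 = 4 is in {6, 4, 9, 1} — satisfied.
#8 a6 = -8, a4 = 1; distinct — satisfied.
#9 abs(-8 - 4) = 12; 12 ≤ 13 — satisfied.
#10 a6 = -8 is outside [-14, -10] — violated.

Constraints 1, 6, 10 do not hold.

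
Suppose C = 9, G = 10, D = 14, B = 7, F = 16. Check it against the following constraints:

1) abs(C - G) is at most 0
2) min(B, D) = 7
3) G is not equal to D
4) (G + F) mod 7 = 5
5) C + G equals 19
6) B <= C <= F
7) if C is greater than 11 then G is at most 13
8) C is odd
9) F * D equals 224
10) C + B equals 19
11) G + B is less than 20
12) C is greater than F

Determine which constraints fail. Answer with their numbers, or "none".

1) abs(9 - 10) = 1; 1 > 0, exceeds bound 0 — violated.
2) min(7, 14) = 7 — OK.
3) G = 10, D = 14; distinct — OK.
4) G + F = 26; 26 mod 7 = 5 — OK.
5) C + G = 9 + 10 = 19 — OK.
6) values 7 <= 9 <= 16 — OK.
7) C = 9, not > 11; antecedent false, conditional vacuously true — OK.
8) C = 9 is odd — OK.
9) F * D = 16 * 14 = 224 — OK.
10) C + B = 9 + 7 = 16, not 19 — violated.
11) G + B = 10 + 7 = 17; 17 < 20 — OK.
12) C = 9, F = 16; 9 ≤ 16 (want >) — violated.

Constraints 1, 10, 12 do not hold.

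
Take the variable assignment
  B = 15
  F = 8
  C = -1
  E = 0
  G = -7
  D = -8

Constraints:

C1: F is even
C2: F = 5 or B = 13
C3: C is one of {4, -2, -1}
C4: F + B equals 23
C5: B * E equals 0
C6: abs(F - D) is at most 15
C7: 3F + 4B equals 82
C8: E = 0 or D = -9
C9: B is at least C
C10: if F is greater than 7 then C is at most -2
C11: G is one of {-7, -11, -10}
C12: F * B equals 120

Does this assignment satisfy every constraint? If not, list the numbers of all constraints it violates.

C1: F = 8 is even  holds
C2: F = 8 ≠ 5 and B = 15 ≠ 13; both disjuncts false  fails
C3: C = -1 is in {4, -2, -1}  holds
C4: F + B = 8 + 15 = 23  holds
C5: B * E = 15 * 0 = 0  holds
C6: abs(8 - (-8)) = 16; 16 > 15, exceeds bound 15  fails
C7: 3F + 4B = 3(8) + 4(15) = 84, not 82  fails
C8: E = 0 = 0 (first disjunct)  holds
C9: B = 15, C = -1; 15 ≥ -1  holds
C10: F = 8 > 7, so we need C ≤ -2; but C = -1 > -2  fails
C11: G = -7 is in {-7, -11, -10}  holds
C12: F * B = 8 * 15 = 120  holds

Constraints 2, 6, 7, and 10 are violated.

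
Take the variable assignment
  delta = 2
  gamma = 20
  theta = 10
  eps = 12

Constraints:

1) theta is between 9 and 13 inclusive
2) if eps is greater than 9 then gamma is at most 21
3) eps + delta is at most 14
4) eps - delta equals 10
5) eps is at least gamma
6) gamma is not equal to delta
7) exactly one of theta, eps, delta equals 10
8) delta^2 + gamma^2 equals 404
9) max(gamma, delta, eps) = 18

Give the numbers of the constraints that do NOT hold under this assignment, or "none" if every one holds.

The assignment fails constraints 5 and 9.

1) theta = 10 lies in [9, 13] — holds.
2) eps = 12 > 9, so we need gamma ≤ 21; gamma = 20 ≤ 21 — holds.
3) eps + delta = 12 + 2 = 14; 14 ≤ 14 — holds.
4) eps - delta = 12 - 2 = 10 — holds.
5) eps = 12, gamma = 20; 12 < 20 (want ≥) — does not hold.
6) gamma = 20, delta = 2; distinct — holds.
7) theta=10, eps=12, delta=2; 1 of them equals 10 — holds.
8) delta^2 + gamma^2 = 2^2 + 20^2 = 4 + 400 = 404 — holds.
9) max(20, 2, 12) = 20, not 18 — does not hold.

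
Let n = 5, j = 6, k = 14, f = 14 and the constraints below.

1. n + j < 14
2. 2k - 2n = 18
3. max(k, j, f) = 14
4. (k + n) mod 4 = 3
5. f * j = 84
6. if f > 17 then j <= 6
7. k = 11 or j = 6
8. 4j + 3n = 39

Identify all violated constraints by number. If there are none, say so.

The assignment satisfies every constraint.

1. n + j = 5 + 6 = 11; 11 < 14  ✔
2. 2k - 2n = 2(14) - 2(5) = 18  ✔
3. max(14, 6, 14) = 14  ✔
4. k + n = 19; 19 mod 4 = 3  ✔
5. f * j = 14 * 6 = 84  ✔
6. f = 14, not > 17; antecedent false, conditional vacuously true  ✔
7. k = 14 ≠ 11, but j = 6 = 6 (second disjunct)  ✔
8. 4j + 3n = 4(6) + 3(5) = 39  ✔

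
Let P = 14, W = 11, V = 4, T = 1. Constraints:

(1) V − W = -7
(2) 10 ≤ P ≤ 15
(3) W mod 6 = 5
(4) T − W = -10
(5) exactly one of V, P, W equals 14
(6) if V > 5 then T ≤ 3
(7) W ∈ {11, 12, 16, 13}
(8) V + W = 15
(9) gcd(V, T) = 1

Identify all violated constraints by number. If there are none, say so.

All constraints are satisfied.

(1) V − W = 4 − 11 = -7  yes
(2) P = 14 lies in [10, 15]  yes
(3) 11 mod 6 = 5  yes
(4) T − W = 1 − 11 = -10  yes
(5) V=4, P=14, W=11; 1 of them equals 14  yes
(6) V = 4, not > 5; antecedent false, conditional vacuously true  yes
(7) W = 11 is in {11, 12, 16, 13}  yes
(8) V + W = 4 + 11 = 15  yes
(9) gcd(4, 1) = 1  yes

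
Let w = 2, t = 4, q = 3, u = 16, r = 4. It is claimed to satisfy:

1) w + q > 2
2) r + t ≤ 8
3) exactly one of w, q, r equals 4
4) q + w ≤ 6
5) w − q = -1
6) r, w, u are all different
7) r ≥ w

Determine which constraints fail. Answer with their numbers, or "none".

Yes — all constraints hold.

1) w + q = 2 + 3 = 5; 5 > 2  ✔
2) r + t = 4 + 4 = 8; 8 ≤ 8  ✔
3) w=2, q=3, r=4; 1 of them equals 4  ✔
4) q + w = 3 + 2 = 5; 5 ≤ 6  ✔
5) w − q = 2 − 3 = -1  ✔
6) values 4, 2, 16 are pairwise distinct  ✔
7) r = 4, w = 2; 4 ≥ 2  ✔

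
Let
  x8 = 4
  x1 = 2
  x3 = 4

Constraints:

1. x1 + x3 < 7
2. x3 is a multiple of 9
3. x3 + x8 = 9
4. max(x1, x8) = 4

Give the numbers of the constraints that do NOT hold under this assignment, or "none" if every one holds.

No — constraints 2 and 3 are not satisfied.

1. x1 + x3 = 2 + 4 = 6; 6 < 7  ✓
2. 4 = 9*0 + 4, so 9 does not divide 4  ✗
3. x3 + x8 = 4 + 4 = 8, not 9  ✗
4. max(2, 4) = 4  ✓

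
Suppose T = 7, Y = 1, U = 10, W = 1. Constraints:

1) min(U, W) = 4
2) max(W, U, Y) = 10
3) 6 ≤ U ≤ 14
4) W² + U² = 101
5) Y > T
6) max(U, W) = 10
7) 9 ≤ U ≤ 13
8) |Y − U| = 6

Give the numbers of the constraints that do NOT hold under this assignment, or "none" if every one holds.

Constraints 1, 5, 8 do not hold.

1) min(10, 1) = 1, not 4  FAIL
2) max(1, 10, 1) = 10  OK
3) U = 10 lies in [6, 14]  OK
4) W² + U² = 1² + 10² = 1 + 100 = 101  OK
5) Y = 1, T = 7; 1 ≤ 7 (want >)  FAIL
6) max(10, 1) = 10  OK
7) U = 10 lies in [9, 13]  OK
8) |1 − 10| = 9, not 6  FAIL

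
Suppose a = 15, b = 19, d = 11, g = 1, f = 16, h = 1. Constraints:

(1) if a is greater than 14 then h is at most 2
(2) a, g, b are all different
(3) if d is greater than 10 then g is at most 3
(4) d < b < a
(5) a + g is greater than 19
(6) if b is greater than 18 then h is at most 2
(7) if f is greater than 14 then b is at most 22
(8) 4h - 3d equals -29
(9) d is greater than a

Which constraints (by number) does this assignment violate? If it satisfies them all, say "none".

Constraints 4, 5, 9 do not hold.

(1) a = 15 > 14, so we need h ≤ 2; h = 1 ≤ 2 — holds.
(2) values 15, 1, 19 are pairwise distinct — holds.
(3) d = 11 > 10, so we need g ≤ 3; g = 1 ≤ 3 — holds.
(4) values 11, 19, 15; b = 19 is not < a = 15 — fails.
(5) a + g = 15 + 1 = 16; 16 ≤ 19, bound 19 not met — fails.
(6) b = 19 > 18, so we need h ≤ 2; h = 1 ≤ 2 — holds.
(7) f = 16 > 14, so we need b ≤ 22; b = 19 ≤ 22 — holds.
(8) 4h - 3d = 4(1) - 3(11) = -29 — holds.
(9) d = 11, a = 15; 11 ≤ 15 (want >) — fails.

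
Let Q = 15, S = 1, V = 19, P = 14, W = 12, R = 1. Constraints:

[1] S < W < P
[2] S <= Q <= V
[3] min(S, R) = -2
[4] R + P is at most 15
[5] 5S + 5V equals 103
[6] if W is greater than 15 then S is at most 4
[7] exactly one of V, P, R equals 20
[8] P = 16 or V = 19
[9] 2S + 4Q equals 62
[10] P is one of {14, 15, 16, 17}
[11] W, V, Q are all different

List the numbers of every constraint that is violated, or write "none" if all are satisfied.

Constraints 3, 5, and 7 do not hold.

[1] values 1 < 12 < 14  holds
[2] values 1 <= 15 <= 19  holds
[3] min(1, 1) = 1, not -2  fails
[4] R + P = 1 + 14 = 15; 15 ≤ 15  holds
[5] 5S + 5V = 5(1) + 5(19) = 100, not 103  fails
[6] W = 12, not > 15; antecedent false, conditional vacuously true  holds
[7] V=19, P=14, R=1; 0 of them equal 20, not exactly one  fails
[8] P = 14 ≠ 16, but V = 19 = 19 (second disjunct)  holds
[9] 2S + 4Q = 2(1) + 4(15) = 62  holds
[10] P = 14 is in {14, 15, 16, 17}  holds
[11] values 12, 19, 15 are pairwise distinct  holds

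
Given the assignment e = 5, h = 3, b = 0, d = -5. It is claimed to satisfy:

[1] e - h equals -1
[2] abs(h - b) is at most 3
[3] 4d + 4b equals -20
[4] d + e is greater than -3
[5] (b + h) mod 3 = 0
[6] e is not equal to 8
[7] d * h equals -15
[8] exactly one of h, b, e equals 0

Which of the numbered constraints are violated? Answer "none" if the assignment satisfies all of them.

[1] e - h = 5 - 3 = 2, not -1 — does not hold.
[2] abs(3 - 0) = 3; 3 ≤ 3 — holds.
[3] 4d + 4b = 4(-5) + 4(0) = -20 — holds.
[4] d + e = -5 + 5 = 0; 0 > -3 — holds.
[5] b + h = 3; 3 mod 3 = 0 — holds.
[6] e = 5, and 5 ≠ 8 — holds.
[7] d * h = -5 * 3 = -15 — holds.
[8] h=3, b=0, e=5; 1 of them equals 0 — holds.

No — constraint 1 is not satisfied.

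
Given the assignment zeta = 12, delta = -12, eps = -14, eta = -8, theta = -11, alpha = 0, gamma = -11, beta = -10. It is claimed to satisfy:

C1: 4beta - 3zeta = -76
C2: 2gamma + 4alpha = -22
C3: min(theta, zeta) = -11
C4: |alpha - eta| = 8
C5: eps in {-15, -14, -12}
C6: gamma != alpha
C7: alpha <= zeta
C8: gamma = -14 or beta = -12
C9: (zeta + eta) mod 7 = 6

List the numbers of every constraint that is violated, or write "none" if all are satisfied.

Constraints 8 and 9 do not hold.

C1: 4beta - 3zeta = 4(-10) - 3(12) = -76  OK
C2: 2gamma + 4alpha = 2(-11) + 4(0) = -22  OK
C3: min(-11, 12) = -11  OK
C4: |0 - (-8)| = 8  OK
C5: eps = -14 is in {-15, -14, -12}  OK
C6: gamma = -11, alpha = 0; distinct  OK
C7: alpha = 0, zeta = 12; 0 ≤ 12  OK
C8: gamma = -11 ≠ -14 and beta = -10 ≠ -12; both disjuncts false  FAIL
C9: zeta + eta = 4; 4 mod 7 = 4, not 6  FAIL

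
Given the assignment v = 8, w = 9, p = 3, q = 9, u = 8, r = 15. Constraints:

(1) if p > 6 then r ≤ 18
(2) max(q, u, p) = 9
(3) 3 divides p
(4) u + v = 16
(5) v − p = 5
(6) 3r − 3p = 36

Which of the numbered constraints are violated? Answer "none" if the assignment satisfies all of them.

Yes — all constraints hold.

(1) p = 3, not > 6; antecedent false, conditional vacuously true  OK
(2) max(9, 8, 3) = 9  OK
(3) 3 / 3 = 1, so 3 divides 3  OK
(4) u + v = 8 + 8 = 16  OK
(5) v − p = 8 − 3 = 5  OK
(6) 3r − 3p = 3(15) − 3(3) = 36  OK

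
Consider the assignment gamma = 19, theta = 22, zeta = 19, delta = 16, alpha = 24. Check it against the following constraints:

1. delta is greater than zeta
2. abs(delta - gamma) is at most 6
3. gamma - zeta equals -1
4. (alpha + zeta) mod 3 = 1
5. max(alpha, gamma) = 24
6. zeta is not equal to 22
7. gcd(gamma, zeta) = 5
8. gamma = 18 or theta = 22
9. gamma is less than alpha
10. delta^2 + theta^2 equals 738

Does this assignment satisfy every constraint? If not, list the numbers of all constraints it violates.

No — constraints 1, 3, 7, and 10 are not satisfied.

1. delta = 16, zeta = 19; 16 ≤ 19 (want >)  ✘
2. abs(16 - 19) = 3; 3 ≤ 6  ✔
3. gamma - zeta = 19 - 19 = 0, not -1  ✘
4. alpha + zeta = 43; 43 mod 3 = 1  ✔
5. max(24, 19) = 24  ✔
6. zeta = 19, and 19 ≠ 22  ✔
7. gcd(19, 19) = 19, not 5  ✘
8. gamma = 19 ≠ 18, but theta = 22 = 22 (second disjunct)  ✔
9. gamma = 19, alpha = 24; 19 < 24  ✔
10. delta^2 + theta^2 = 16^2 + 22^2 = 256 + 484 = 740, not 738  ✘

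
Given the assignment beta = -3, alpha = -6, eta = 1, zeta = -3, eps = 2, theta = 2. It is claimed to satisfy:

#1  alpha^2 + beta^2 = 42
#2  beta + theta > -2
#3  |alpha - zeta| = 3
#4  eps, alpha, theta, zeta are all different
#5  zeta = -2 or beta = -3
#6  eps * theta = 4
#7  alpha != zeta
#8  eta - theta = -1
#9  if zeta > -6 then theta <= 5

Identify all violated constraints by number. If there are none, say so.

No — constraints 1 and 4 are not satisfied.

#1 alpha^2 + beta^2 = (-6)^2 + (-3)^2 = 36 + 9 = 45, not 42  fails
#2 beta + theta = -3 + 2 = -1; -1 > -2  holds
#3 |-6 - (-3)| = 3  holds
#4 eps = theta = 2, not all different  fails
#5 zeta = -3 ≠ -2, but beta = -3 = -3 (second disjunct)  holds
#6 eps * theta = 2 * 2 = 4  holds
#7 alpha = -6, zeta = -3; distinct  holds
#8 eta - theta = 1 - 2 = -1  holds
#9 zeta = -3 > -6, so we need theta ≤ 5; theta = 2 ≤ 5  holds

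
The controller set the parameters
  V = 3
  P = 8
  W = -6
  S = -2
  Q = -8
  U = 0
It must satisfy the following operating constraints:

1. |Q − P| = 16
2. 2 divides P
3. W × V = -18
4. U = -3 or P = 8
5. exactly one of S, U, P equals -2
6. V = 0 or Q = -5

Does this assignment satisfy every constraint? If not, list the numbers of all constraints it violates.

1. |-8 − 8| = 16  ✔
2. 8 / 2 = 4, so 2 divides 8  ✔
3. W × V = -6 × 3 = -18  ✔
4. U = 0 ≠ -3, but P = 8 = 8 (second disjunct)  ✔
5. S=-2, U=0, P=8; 1 of them equals -2  ✔
6. V = 3 ≠ 0 and Q = -8 ≠ -5; both disjuncts false  ✘

Violated: 6.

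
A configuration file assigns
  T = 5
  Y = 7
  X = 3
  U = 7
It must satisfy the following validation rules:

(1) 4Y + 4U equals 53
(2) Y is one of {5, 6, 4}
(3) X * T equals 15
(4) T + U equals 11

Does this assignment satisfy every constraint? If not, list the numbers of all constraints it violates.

(1) 4Y + 4U = 4(7) + 4(7) = 56, not 53  ✘
(2) Y = 7 is not in {5, 6, 4}  ✘
(3) X * T = 3 * 5 = 15  ✔
(4) T + U = 5 + 7 = 12, not 11  ✘

The assignment fails constraints 1, 2, 4.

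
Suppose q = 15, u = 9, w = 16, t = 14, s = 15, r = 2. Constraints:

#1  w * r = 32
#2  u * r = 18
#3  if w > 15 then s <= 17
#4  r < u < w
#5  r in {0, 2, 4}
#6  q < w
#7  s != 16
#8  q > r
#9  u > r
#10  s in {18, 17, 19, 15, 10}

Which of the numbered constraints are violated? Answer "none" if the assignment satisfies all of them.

No violations.

#1 w * r = 16 * 2 = 32 — OK.
#2 u * r = 9 * 2 = 18 — OK.
#3 w = 16 > 15, so we need s ≤ 17; s = 15 ≤ 17 — OK.
#4 values 2 < 9 < 16 — OK.
#5 r = 2 is in {0, 2, 4} — OK.
#6 q = 15, w = 16; 15 < 16 — OK.
#7 s = 15, and 15 ≠ 16 — OK.
#8 q = 15, r = 2; 15 > 2 — OK.
#9 u = 9, r = 2; 9 > 2 — OK.
#10 s = 15 is in {18, 17, 19, 15, 10} — OK.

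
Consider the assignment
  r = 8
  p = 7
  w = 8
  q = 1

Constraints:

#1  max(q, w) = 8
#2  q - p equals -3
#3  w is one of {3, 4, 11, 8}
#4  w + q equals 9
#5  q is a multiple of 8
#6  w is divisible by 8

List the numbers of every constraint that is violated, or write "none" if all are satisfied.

#1 max(1, 8) = 8 — holds.
#2 q - p = 1 - 7 = -6, not -3 — fails.
#3 w = 8 is in {3, 4, 11, 8} — holds.
#4 w + q = 8 + 1 = 9 — holds.
#5 1 = 8*0 + 1, so 8 does not divide 1 — fails.
#6 8 / 8 = 1, so 8 divides 8 — holds.

No — constraints 2 and 5 are not satisfied.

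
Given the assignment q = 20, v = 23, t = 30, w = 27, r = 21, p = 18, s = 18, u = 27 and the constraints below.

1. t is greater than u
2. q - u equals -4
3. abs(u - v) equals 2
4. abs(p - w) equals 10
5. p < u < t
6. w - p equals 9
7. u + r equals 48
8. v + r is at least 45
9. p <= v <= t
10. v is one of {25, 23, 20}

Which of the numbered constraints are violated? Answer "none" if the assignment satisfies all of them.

Constraints 2, 3, 4, 8 do not hold.

1. t = 30, u = 27; 30 > 27  holds
2. q - u = 20 - 27 = -7, not -4  fails
3. abs(27 - 23) = 4, not 2  fails
4. abs(18 - 27) = 9, not 10  fails
5. values 18 < 27 < 30  holds
6. w - p = 27 - 18 = 9  holds
7. u + r = 27 + 21 = 48  holds
8. v + r = 23 + 21 = 44; 44 < 45, bound 45 not met  fails
9. values 18 <= 23 <= 30  holds
10. v = 23 is in {25, 23, 20}  holds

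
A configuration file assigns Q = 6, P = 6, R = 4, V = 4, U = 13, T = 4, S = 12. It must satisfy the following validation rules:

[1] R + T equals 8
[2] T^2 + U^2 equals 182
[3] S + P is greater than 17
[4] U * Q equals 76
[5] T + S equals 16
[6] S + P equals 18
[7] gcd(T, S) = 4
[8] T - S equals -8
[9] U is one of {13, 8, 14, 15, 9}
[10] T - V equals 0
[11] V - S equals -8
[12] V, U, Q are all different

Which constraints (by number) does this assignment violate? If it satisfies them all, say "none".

[1] R + T = 4 + 4 = 8  true
[2] T^2 + U^2 = 4^2 + 13^2 = 16 + 169 = 185, not 182  false
[3] S + P = 12 + 6 = 18; 18 > 17  true
[4] U * Q = 13 * 6 = 78, not 76  false
[5] T + S = 4 + 12 = 16  true
[6] S + P = 12 + 6 = 18  true
[7] gcd(4, 12) = 4  true
[8] T - S = 4 - 12 = -8  true
[9] U = 13 is in {13, 8, 14, 15, 9}  true
[10] T - V = 4 - 4 = 0  true
[11] V - S = 4 - 12 = -8  true
[12] values 4, 13, 6 are pairwise distinct  true

Constraints 2, 4 are violated.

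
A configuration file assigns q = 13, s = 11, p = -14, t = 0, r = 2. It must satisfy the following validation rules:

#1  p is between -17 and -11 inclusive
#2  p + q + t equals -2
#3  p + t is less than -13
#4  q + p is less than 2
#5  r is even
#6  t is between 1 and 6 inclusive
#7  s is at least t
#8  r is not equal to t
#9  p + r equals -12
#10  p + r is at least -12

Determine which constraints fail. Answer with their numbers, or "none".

#1 p = -14 lies in [-17, -11] — OK.
#2 p + q + t = -14 + 13 + 0 = -1, not -2 — violated.
#3 p + t = -14 + 0 = -14; -14 < -13 — OK.
#4 q + p = 13 + (-14) = -1; -1 < 2 — OK.
#5 r = 2 is even — OK.
#6 t = 0 is outside [1, 6] — violated.
#7 s = 11, t = 0; 11 ≥ 0 — OK.
#8 r = 2, t = 0; distinct — OK.
#9 p + r = -14 + 2 = -12 — OK.
#10 p + r = -14 + 2 = -12; -12 ≥ -12 — OK.

Constraints 2 and 6 do not hold.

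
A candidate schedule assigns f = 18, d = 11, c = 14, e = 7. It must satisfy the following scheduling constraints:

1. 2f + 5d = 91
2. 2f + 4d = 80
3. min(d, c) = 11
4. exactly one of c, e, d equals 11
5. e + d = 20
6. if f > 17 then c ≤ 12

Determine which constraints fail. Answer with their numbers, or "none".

Constraints 5 and 6 are violated.

1. 2f + 5d = 2(18) + 5(11) = 91  yes
2. 2f + 4d = 2(18) + 4(11) = 80  yes
3. min(11, 14) = 11  yes
4. c=14, e=7, d=11; 1 of them equals 11  yes
5. e + d = 7 + 11 = 18, not 20  no
6. f = 18 > 17, so we need c ≤ 12; but c = 14 > 12  no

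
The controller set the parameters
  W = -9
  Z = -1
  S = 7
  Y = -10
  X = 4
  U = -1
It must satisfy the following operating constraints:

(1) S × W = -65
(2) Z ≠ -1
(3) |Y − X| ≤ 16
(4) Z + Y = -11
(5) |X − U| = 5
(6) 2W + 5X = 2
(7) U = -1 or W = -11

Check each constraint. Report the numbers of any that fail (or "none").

Constraints 1, 2 do not hold.

(1) S × W = 7 × (-9) = -63, not -65  ✗
(2) Z = -1, but -1 is required to differ  ✗
(3) |-10 − 4| = 14; 14 ≤ 16  ✓
(4) Z + Y = -1 + (-10) = -11  ✓
(5) |4 − (-1)| = 5  ✓
(6) 2W + 5X = 2(-9) + 5(4) = 2  ✓
(7) U = -1 = -1 (first disjunct)  ✓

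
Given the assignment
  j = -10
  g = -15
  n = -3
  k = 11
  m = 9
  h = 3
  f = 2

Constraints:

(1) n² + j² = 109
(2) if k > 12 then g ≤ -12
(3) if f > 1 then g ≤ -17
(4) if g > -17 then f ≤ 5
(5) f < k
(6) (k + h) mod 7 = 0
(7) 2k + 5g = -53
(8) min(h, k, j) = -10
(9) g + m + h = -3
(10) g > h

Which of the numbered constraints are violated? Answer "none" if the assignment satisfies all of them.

Constraints 3, 10 are violated.

(1) n² + j² = (-3)² + (-10)² = 9 + 100 = 109 — holds.
(2) k = 11, not > 12; antecedent false, conditional vacuously true — holds.
(3) f = 2 > 1, so we need g ≤ -17; but g = -15 > -17 — does not hold.
(4) g = -15 > -17, so we need f ≤ 5; f = 2 ≤ 5 — holds.
(5) f = 2, k = 11; 2 < 11 — holds.
(6) k + h = 14; 14 mod 7 = 0 — holds.
(7) 2k + 5g = 2(11) + 5(-15) = -53 — holds.
(8) min(3, 11, -10) = -10 — holds.
(9) g + m + h = -15 + 9 + 3 = -3 — holds.
(10) g = -15, h = 3; -15 ≤ 3 (want >) — does not hold.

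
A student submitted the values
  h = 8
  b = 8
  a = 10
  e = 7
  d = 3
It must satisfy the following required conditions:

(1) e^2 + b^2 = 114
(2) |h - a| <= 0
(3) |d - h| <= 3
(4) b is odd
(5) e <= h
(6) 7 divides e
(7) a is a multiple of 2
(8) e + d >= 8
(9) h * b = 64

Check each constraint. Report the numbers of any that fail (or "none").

Constraints 1, 2, 3, 4 are violated.

(1) e^2 + b^2 = 7^2 + 8^2 = 49 + 64 = 113, not 114 — does not hold.
(2) |8 - 10| = 2; 2 > 0, exceeds bound 0 — does not hold.
(3) |3 - 8| = 5; 5 > 3, exceeds bound 3 — does not hold.
(4) b = 8 is even — does not hold.
(5) e = 7, h = 8; 7 ≤ 8 — holds.
(6) 7 / 7 = 1, so 7 divides 7 — holds.
(7) 10 / 2 = 5, so 2 divides 10 — holds.
(8) e + d = 7 + 3 = 10; 10 ≥ 8 — holds.
(9) h * b = 8 * 8 = 64 — holds.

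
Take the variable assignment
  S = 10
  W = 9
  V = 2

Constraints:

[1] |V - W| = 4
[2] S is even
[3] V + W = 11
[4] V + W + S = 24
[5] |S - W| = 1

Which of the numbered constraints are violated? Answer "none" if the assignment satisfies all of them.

[1] |2 - 9| = 7, not 4  no
[2] S = 10 is even  yes
[3] V + W = 2 + 9 = 11  yes
[4] V + W + S = 2 + 9 + 10 = 21, not 24  no
[5] |10 - 9| = 1  yes

The assignment fails constraints 1 and 4.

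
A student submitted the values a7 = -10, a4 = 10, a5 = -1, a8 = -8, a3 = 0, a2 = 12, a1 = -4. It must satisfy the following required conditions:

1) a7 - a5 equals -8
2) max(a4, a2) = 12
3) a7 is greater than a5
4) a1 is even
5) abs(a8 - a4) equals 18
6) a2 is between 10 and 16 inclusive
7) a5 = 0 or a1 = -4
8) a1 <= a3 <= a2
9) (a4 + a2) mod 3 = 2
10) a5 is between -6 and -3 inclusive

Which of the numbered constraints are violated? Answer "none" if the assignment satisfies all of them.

No — constraints 1, 3, 9, 10 are not satisfied.

1) a7 - a5 = -10 - (-1) = -9, not -8  FAIL
2) max(10, 12) = 12  OK
3) a7 = -10, a5 = -1; -10 ≤ -1 (want >)  FAIL
4) a1 = -4 is even  OK
5) abs(-8 - 10) = 18  OK
6) a2 = 12 lies in [10, 16]  OK
7) a5 = -1 ≠ 0, but a1 = -4 = -4 (second disjunct)  OK
8) values -4 <= 0 <= 12  OK
9) a4 + a2 = 22; 22 mod 3 = 1, not 2  FAIL
10) a5 = -1 is outside [-6, -3]  FAIL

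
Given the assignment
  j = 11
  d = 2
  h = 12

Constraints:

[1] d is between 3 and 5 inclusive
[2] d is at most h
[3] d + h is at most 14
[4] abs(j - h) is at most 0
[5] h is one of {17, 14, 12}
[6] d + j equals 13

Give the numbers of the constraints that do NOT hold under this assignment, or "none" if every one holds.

[1] d = 2 is outside [3, 5]  false
[2] d = 2, h = 12; 2 ≤ 12  true
[3] d + h = 2 + 12 = 14; 14 ≤ 14  true
[4] abs(11 - 12) = 1; 1 > 0, exceeds bound 0  false
[5] h = 12 is in {17, 14, 12}  true
[6] d + j = 2 + 11 = 13  true

The assignment fails constraints 1 and 4.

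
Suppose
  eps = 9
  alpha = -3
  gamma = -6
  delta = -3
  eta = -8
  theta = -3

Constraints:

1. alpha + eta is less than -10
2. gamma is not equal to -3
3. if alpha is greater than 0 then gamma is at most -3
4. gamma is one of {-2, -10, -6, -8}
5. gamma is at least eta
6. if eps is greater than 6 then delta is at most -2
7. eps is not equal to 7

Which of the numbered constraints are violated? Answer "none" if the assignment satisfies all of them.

The assignment satisfies every constraint.

1. alpha + eta = -3 + (-8) = -11; -11 < -10 — holds.
2. gamma = -6, and -6 ≠ -3 — holds.
3. alpha = -3, not > 0; antecedent false, conditional vacuously true — holds.
4. gamma = -6 is in {-2, -10, -6, -8} — holds.
5. gamma = -6, eta = -8; -6 ≥ -8 — holds.
6. eps = 9 > 6, so we need delta ≤ -2; delta = -3 ≤ -2 — holds.
7. eps = 9, and 9 ≠ 7 — holds.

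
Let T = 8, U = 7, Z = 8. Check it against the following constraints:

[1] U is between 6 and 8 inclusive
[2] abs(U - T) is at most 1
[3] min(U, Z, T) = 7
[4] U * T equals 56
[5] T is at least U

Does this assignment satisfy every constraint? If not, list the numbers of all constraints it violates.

[1] U = 7 lies in [6, 8]  holds
[2] abs(7 - 8) = 1; 1 ≤ 1  holds
[3] min(7, 8, 8) = 7  holds
[4] U * T = 7 * 8 = 56  holds
[5] T = 8, U = 7; 8 ≥ 7  holds

No violations.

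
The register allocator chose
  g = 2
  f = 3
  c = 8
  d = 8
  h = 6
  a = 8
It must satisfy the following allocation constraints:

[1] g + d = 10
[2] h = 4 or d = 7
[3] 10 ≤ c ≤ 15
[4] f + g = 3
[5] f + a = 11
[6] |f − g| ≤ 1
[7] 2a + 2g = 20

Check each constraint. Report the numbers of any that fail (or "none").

No — constraints 2, 3, and 4 are not satisfied.

[1] g + d = 2 + 8 = 10  true
[2] h = 6 ≠ 4 and d = 8 ≠ 7; both disjuncts false  false
[3] c = 8 is outside [10, 15]  false
[4] f + g = 3 + 2 = 5, not 3  false
[5] f + a = 3 + 8 = 11  true
[6] |3 − 2| = 1; 1 ≤ 1  true
[7] 2a + 2g = 2(8) + 2(2) = 20  true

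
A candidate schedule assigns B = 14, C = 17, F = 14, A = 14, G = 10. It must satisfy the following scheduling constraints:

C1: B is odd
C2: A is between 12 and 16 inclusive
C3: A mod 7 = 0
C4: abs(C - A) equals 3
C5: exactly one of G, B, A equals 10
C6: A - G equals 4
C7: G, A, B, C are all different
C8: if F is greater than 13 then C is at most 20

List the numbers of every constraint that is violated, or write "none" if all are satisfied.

Constraints 1, 7 do not hold.

C1: B = 14 is even — fails.
C2: A = 14 lies in [12, 16] — holds.
C3: 14 mod 7 = 0 — holds.
C4: abs(17 - 14) = 3 — holds.
C5: G=10, B=14, A=14; 1 of them equals 10 — holds.
C6: A - G = 14 - 10 = 4 — holds.
C7: A = B = 14, not all different — fails.
C8: F = 14 > 13, so we need C ≤ 20; C = 17 ≤ 20 — holds.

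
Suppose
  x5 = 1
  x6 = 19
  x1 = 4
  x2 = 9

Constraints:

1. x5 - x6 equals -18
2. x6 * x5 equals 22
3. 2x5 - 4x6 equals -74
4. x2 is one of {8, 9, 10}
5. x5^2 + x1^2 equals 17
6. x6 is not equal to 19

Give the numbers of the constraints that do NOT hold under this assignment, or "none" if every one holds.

1. x5 - x6 = 1 - 19 = -18  yes
2. x6 * x5 = 19 * 1 = 19, not 22  no
3. 2x5 - 4x6 = 2(1) - 4(19) = -74  yes
4. x2 = 9 is in {8, 9, 10}  yes
5. x5^2 + x1^2 = 1^2 + 4^2 = 1 + 16 = 17  yes
6. x6 = 19, but 19 is required to differ  no

Constraints 2, 6 are violated.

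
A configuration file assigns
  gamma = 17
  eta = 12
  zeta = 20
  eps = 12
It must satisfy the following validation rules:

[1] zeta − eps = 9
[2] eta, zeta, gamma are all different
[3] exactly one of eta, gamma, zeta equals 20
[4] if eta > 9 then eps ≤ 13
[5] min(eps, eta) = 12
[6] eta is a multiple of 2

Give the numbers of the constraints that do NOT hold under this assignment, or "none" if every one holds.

The assignment fails constraint 1.

[1] zeta − eps = 20 − 12 = 8, not 9  ✘
[2] values 12, 20, 17 are pairwise distinct  ✔
[3] eta=12, gamma=17, zeta=20; 1 of them equals 20  ✔
[4] eta = 12 > 9, so we need eps ≤ 13; eps = 12 ≤ 13  ✔
[5] min(12, 12) = 12  ✔
[6] 12 / 2 = 6, so 2 divides 12  ✔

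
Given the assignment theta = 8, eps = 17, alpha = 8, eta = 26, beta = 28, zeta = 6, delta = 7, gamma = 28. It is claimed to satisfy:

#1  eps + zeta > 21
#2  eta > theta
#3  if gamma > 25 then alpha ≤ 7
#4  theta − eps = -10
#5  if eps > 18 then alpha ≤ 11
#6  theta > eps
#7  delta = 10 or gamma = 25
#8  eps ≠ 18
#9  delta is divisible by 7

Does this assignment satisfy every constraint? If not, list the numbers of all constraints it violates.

The assignment fails constraints 3, 4, 6, and 7.

#1 eps + zeta = 17 + 6 = 23; 23 > 21  true
#2 eta = 26, theta = 8; 26 > 8  true
#3 gamma = 28 > 25, so we need alpha ≤ 7; but alpha = 8 > 7  false
#4 theta − eps = 8 − 17 = -9, not -10  false
#5 eps = 17, not > 18; antecedent false, conditional vacuously true  true
#6 theta = 8, eps = 17; 8 ≤ 17 (want >)  false
#7 delta = 7 ≠ 10 and gamma = 28 ≠ 25; both disjuncts false  false
#8 eps = 17, and 17 ≠ 18  true
#9 7 / 7 = 1, so 7 divides 7  true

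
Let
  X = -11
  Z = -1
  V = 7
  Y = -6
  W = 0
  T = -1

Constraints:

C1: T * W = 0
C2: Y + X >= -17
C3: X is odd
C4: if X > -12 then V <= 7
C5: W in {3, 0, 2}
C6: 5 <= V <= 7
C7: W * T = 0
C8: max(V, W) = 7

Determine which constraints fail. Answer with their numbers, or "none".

C1: T * W = -1 * 0 = 0  ✔
C2: Y + X = -6 + (-11) = -17; -17 ≥ -17  ✔
C3: X = -11 is odd  ✔
C4: X = -11 > -12, so we need V ≤ 7; V = 7 ≤ 7  ✔
C5: W = 0 is in {3, 0, 2}  ✔
C6: V = 7 lies in [5, 7]  ✔
C7: W * T = 0 * (-1) = 0  ✔
C8: max(7, 0) = 7  ✔

None — every constraint holds.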